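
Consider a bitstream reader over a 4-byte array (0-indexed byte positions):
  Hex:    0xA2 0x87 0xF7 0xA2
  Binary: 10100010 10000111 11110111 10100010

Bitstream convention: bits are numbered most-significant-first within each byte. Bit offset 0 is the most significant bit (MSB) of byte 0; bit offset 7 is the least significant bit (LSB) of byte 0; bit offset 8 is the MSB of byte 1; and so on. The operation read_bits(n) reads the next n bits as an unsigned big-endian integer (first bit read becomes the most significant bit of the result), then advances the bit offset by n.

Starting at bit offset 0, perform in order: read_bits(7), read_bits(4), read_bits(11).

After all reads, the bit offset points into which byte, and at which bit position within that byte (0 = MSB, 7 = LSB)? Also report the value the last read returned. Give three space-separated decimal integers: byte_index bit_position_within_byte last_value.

Answer: 2 6 509

Derivation:
Read 1: bits[0:7] width=7 -> value=81 (bin 1010001); offset now 7 = byte 0 bit 7; 25 bits remain
Read 2: bits[7:11] width=4 -> value=4 (bin 0100); offset now 11 = byte 1 bit 3; 21 bits remain
Read 3: bits[11:22] width=11 -> value=509 (bin 00111111101); offset now 22 = byte 2 bit 6; 10 bits remain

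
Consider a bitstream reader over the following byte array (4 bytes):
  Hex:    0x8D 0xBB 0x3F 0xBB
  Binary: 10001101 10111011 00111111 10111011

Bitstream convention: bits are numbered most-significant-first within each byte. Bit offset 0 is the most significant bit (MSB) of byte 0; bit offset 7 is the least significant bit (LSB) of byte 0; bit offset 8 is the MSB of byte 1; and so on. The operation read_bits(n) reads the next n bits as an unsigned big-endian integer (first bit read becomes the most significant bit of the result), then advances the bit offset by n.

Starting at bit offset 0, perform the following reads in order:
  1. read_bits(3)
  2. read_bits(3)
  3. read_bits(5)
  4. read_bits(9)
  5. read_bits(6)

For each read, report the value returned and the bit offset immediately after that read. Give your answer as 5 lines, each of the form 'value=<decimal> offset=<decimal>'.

Answer: value=4 offset=3
value=3 offset=6
value=13 offset=11
value=435 offset=20
value=62 offset=26

Derivation:
Read 1: bits[0:3] width=3 -> value=4 (bin 100); offset now 3 = byte 0 bit 3; 29 bits remain
Read 2: bits[3:6] width=3 -> value=3 (bin 011); offset now 6 = byte 0 bit 6; 26 bits remain
Read 3: bits[6:11] width=5 -> value=13 (bin 01101); offset now 11 = byte 1 bit 3; 21 bits remain
Read 4: bits[11:20] width=9 -> value=435 (bin 110110011); offset now 20 = byte 2 bit 4; 12 bits remain
Read 5: bits[20:26] width=6 -> value=62 (bin 111110); offset now 26 = byte 3 bit 2; 6 bits remain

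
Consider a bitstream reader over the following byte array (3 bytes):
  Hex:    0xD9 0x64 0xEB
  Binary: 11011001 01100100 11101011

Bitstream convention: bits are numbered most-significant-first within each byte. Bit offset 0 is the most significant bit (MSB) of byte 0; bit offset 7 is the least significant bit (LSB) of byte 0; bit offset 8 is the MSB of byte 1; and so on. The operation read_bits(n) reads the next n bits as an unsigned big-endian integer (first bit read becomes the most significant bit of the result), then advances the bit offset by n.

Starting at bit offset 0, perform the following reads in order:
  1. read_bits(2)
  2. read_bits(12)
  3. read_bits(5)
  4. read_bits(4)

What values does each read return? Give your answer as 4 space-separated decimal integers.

Read 1: bits[0:2] width=2 -> value=3 (bin 11); offset now 2 = byte 0 bit 2; 22 bits remain
Read 2: bits[2:14] width=12 -> value=1625 (bin 011001011001); offset now 14 = byte 1 bit 6; 10 bits remain
Read 3: bits[14:19] width=5 -> value=7 (bin 00111); offset now 19 = byte 2 bit 3; 5 bits remain
Read 4: bits[19:23] width=4 -> value=5 (bin 0101); offset now 23 = byte 2 bit 7; 1 bits remain

Answer: 3 1625 7 5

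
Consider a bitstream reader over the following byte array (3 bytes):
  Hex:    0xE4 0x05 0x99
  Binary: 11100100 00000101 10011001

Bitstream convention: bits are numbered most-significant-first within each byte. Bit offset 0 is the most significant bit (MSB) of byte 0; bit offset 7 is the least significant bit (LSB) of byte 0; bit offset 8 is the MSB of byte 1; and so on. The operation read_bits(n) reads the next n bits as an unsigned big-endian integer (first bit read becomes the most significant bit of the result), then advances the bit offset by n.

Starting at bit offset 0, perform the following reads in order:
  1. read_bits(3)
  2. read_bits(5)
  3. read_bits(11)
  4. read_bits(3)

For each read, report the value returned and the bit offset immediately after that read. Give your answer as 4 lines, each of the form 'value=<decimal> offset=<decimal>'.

Answer: value=7 offset=3
value=4 offset=8
value=44 offset=19
value=6 offset=22

Derivation:
Read 1: bits[0:3] width=3 -> value=7 (bin 111); offset now 3 = byte 0 bit 3; 21 bits remain
Read 2: bits[3:8] width=5 -> value=4 (bin 00100); offset now 8 = byte 1 bit 0; 16 bits remain
Read 3: bits[8:19] width=11 -> value=44 (bin 00000101100); offset now 19 = byte 2 bit 3; 5 bits remain
Read 4: bits[19:22] width=3 -> value=6 (bin 110); offset now 22 = byte 2 bit 6; 2 bits remain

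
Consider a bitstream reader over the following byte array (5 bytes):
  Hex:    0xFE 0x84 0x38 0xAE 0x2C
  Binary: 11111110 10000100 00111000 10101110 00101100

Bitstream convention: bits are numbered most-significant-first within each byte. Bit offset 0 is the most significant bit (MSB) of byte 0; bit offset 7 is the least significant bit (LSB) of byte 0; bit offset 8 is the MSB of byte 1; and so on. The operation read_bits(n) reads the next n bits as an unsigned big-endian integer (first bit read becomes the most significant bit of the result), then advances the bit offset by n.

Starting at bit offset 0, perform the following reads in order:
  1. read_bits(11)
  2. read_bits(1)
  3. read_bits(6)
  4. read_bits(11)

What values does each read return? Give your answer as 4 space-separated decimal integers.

Read 1: bits[0:11] width=11 -> value=2036 (bin 11111110100); offset now 11 = byte 1 bit 3; 29 bits remain
Read 2: bits[11:12] width=1 -> value=0 (bin 0); offset now 12 = byte 1 bit 4; 28 bits remain
Read 3: bits[12:18] width=6 -> value=16 (bin 010000); offset now 18 = byte 2 bit 2; 22 bits remain
Read 4: bits[18:29] width=11 -> value=1813 (bin 11100010101); offset now 29 = byte 3 bit 5; 11 bits remain

Answer: 2036 0 16 1813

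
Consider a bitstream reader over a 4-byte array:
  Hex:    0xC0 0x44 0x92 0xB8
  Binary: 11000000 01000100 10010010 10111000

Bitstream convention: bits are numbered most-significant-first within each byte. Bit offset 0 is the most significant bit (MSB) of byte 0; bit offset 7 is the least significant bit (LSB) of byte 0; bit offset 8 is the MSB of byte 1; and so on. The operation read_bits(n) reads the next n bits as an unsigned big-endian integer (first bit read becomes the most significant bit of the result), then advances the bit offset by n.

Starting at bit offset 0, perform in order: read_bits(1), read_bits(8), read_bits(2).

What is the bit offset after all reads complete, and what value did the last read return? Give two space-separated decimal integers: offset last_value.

Read 1: bits[0:1] width=1 -> value=1 (bin 1); offset now 1 = byte 0 bit 1; 31 bits remain
Read 2: bits[1:9] width=8 -> value=128 (bin 10000000); offset now 9 = byte 1 bit 1; 23 bits remain
Read 3: bits[9:11] width=2 -> value=2 (bin 10); offset now 11 = byte 1 bit 3; 21 bits remain

Answer: 11 2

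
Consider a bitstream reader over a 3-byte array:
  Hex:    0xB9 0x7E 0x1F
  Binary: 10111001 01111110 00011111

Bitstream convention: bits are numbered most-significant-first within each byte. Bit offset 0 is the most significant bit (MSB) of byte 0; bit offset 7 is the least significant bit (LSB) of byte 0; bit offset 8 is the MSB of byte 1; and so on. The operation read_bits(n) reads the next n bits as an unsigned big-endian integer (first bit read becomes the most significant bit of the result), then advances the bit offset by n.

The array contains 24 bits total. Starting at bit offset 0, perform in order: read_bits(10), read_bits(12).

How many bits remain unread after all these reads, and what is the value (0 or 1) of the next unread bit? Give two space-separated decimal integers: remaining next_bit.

Read 1: bits[0:10] width=10 -> value=741 (bin 1011100101); offset now 10 = byte 1 bit 2; 14 bits remain
Read 2: bits[10:22] width=12 -> value=3975 (bin 111110000111); offset now 22 = byte 2 bit 6; 2 bits remain

Answer: 2 1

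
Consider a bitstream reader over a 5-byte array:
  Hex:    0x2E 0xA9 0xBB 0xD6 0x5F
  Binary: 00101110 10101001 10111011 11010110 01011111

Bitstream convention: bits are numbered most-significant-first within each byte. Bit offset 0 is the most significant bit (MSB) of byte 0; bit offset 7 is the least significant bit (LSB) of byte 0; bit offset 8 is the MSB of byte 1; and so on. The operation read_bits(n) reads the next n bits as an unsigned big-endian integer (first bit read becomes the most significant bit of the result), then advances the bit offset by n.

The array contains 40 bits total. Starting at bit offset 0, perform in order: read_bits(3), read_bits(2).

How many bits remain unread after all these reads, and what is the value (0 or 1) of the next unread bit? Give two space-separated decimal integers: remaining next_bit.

Answer: 35 1

Derivation:
Read 1: bits[0:3] width=3 -> value=1 (bin 001); offset now 3 = byte 0 bit 3; 37 bits remain
Read 2: bits[3:5] width=2 -> value=1 (bin 01); offset now 5 = byte 0 bit 5; 35 bits remain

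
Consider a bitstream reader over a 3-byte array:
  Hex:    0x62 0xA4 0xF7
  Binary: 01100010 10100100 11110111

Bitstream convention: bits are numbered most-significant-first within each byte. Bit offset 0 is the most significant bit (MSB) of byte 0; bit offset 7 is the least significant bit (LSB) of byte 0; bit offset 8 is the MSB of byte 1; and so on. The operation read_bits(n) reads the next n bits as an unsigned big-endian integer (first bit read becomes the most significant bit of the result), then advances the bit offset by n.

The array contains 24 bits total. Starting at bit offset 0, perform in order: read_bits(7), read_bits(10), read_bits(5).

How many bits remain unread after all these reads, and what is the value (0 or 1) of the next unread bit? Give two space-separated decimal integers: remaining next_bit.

Answer: 2 1

Derivation:
Read 1: bits[0:7] width=7 -> value=49 (bin 0110001); offset now 7 = byte 0 bit 7; 17 bits remain
Read 2: bits[7:17] width=10 -> value=329 (bin 0101001001); offset now 17 = byte 2 bit 1; 7 bits remain
Read 3: bits[17:22] width=5 -> value=29 (bin 11101); offset now 22 = byte 2 bit 6; 2 bits remain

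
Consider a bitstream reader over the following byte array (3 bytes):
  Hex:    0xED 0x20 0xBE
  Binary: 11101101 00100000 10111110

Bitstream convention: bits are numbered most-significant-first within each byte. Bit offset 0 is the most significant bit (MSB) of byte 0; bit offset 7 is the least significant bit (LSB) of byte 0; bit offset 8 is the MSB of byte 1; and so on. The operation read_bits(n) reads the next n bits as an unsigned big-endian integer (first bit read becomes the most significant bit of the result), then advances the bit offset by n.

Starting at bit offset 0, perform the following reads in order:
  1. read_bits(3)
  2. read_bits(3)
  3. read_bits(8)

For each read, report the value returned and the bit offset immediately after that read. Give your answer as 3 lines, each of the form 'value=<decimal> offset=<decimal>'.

Read 1: bits[0:3] width=3 -> value=7 (bin 111); offset now 3 = byte 0 bit 3; 21 bits remain
Read 2: bits[3:6] width=3 -> value=3 (bin 011); offset now 6 = byte 0 bit 6; 18 bits remain
Read 3: bits[6:14] width=8 -> value=72 (bin 01001000); offset now 14 = byte 1 bit 6; 10 bits remain

Answer: value=7 offset=3
value=3 offset=6
value=72 offset=14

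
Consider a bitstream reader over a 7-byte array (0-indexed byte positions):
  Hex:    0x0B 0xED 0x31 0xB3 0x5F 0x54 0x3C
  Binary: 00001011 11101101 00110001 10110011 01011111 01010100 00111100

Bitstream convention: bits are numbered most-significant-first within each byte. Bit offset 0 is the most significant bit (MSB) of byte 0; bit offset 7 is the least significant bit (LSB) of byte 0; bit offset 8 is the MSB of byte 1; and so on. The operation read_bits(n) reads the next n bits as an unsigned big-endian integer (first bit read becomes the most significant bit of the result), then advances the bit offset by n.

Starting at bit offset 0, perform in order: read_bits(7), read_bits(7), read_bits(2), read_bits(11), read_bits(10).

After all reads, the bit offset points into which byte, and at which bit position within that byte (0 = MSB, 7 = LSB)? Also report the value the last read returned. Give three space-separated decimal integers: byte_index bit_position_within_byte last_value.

Read 1: bits[0:7] width=7 -> value=5 (bin 0000101); offset now 7 = byte 0 bit 7; 49 bits remain
Read 2: bits[7:14] width=7 -> value=123 (bin 1111011); offset now 14 = byte 1 bit 6; 42 bits remain
Read 3: bits[14:16] width=2 -> value=1 (bin 01); offset now 16 = byte 2 bit 0; 40 bits remain
Read 4: bits[16:27] width=11 -> value=397 (bin 00110001101); offset now 27 = byte 3 bit 3; 29 bits remain
Read 5: bits[27:37] width=10 -> value=619 (bin 1001101011); offset now 37 = byte 4 bit 5; 19 bits remain

Answer: 4 5 619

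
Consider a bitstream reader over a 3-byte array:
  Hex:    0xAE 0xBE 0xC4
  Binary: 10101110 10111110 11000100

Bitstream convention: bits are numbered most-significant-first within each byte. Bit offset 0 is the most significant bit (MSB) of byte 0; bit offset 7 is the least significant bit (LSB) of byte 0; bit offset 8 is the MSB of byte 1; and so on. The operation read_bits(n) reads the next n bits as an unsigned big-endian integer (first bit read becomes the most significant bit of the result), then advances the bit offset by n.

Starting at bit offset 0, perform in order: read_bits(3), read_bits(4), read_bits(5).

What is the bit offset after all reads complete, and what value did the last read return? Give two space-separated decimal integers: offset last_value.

Answer: 12 11

Derivation:
Read 1: bits[0:3] width=3 -> value=5 (bin 101); offset now 3 = byte 0 bit 3; 21 bits remain
Read 2: bits[3:7] width=4 -> value=7 (bin 0111); offset now 7 = byte 0 bit 7; 17 bits remain
Read 3: bits[7:12] width=5 -> value=11 (bin 01011); offset now 12 = byte 1 bit 4; 12 bits remain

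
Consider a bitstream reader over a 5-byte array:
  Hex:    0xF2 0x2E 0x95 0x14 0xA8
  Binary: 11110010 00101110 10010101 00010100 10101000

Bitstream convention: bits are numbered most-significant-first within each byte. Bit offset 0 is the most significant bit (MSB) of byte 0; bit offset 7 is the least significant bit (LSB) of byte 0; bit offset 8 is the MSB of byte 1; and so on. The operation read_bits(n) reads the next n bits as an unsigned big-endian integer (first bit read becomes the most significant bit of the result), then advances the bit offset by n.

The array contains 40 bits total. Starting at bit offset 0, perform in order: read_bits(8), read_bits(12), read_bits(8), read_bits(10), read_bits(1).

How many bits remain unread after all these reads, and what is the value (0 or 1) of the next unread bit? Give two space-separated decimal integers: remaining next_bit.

Read 1: bits[0:8] width=8 -> value=242 (bin 11110010); offset now 8 = byte 1 bit 0; 32 bits remain
Read 2: bits[8:20] width=12 -> value=745 (bin 001011101001); offset now 20 = byte 2 bit 4; 20 bits remain
Read 3: bits[20:28] width=8 -> value=81 (bin 01010001); offset now 28 = byte 3 bit 4; 12 bits remain
Read 4: bits[28:38] width=10 -> value=298 (bin 0100101010); offset now 38 = byte 4 bit 6; 2 bits remain
Read 5: bits[38:39] width=1 -> value=0 (bin 0); offset now 39 = byte 4 bit 7; 1 bits remain

Answer: 1 0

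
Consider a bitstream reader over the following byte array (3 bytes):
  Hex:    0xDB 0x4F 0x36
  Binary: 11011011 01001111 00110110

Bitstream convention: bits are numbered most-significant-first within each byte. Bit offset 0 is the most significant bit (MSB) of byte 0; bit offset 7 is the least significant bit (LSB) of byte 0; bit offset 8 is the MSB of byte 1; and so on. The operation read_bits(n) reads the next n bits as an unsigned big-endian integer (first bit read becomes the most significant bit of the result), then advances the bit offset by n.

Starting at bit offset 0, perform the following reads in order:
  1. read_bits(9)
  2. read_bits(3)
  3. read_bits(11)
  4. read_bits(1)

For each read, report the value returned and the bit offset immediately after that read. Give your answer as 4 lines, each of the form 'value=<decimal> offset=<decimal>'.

Read 1: bits[0:9] width=9 -> value=438 (bin 110110110); offset now 9 = byte 1 bit 1; 15 bits remain
Read 2: bits[9:12] width=3 -> value=4 (bin 100); offset now 12 = byte 1 bit 4; 12 bits remain
Read 3: bits[12:23] width=11 -> value=1947 (bin 11110011011); offset now 23 = byte 2 bit 7; 1 bits remain
Read 4: bits[23:24] width=1 -> value=0 (bin 0); offset now 24 = byte 3 bit 0; 0 bits remain

Answer: value=438 offset=9
value=4 offset=12
value=1947 offset=23
value=0 offset=24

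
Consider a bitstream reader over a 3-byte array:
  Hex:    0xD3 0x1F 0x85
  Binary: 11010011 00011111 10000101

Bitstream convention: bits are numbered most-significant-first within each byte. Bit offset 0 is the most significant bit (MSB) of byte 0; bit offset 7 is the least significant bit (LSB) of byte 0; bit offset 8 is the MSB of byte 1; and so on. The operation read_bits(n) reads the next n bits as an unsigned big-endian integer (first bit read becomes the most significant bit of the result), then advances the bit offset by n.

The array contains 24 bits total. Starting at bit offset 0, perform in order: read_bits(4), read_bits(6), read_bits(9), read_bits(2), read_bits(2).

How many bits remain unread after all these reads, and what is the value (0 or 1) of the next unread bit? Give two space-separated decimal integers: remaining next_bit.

Answer: 1 1

Derivation:
Read 1: bits[0:4] width=4 -> value=13 (bin 1101); offset now 4 = byte 0 bit 4; 20 bits remain
Read 2: bits[4:10] width=6 -> value=12 (bin 001100); offset now 10 = byte 1 bit 2; 14 bits remain
Read 3: bits[10:19] width=9 -> value=252 (bin 011111100); offset now 19 = byte 2 bit 3; 5 bits remain
Read 4: bits[19:21] width=2 -> value=0 (bin 00); offset now 21 = byte 2 bit 5; 3 bits remain
Read 5: bits[21:23] width=2 -> value=2 (bin 10); offset now 23 = byte 2 bit 7; 1 bits remain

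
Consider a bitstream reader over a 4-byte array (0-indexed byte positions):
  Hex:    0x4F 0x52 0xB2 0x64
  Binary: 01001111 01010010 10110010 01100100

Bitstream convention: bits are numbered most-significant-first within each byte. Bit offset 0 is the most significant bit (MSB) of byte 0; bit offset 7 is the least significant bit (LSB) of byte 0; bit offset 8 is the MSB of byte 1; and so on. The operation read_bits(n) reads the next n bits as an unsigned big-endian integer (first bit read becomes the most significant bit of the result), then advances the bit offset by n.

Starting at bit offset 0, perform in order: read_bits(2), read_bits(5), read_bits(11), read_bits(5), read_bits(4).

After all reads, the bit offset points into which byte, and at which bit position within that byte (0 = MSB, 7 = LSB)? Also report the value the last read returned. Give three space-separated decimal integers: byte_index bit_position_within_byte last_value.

Read 1: bits[0:2] width=2 -> value=1 (bin 01); offset now 2 = byte 0 bit 2; 30 bits remain
Read 2: bits[2:7] width=5 -> value=7 (bin 00111); offset now 7 = byte 0 bit 7; 25 bits remain
Read 3: bits[7:18] width=11 -> value=1354 (bin 10101001010); offset now 18 = byte 2 bit 2; 14 bits remain
Read 4: bits[18:23] width=5 -> value=25 (bin 11001); offset now 23 = byte 2 bit 7; 9 bits remain
Read 5: bits[23:27] width=4 -> value=3 (bin 0011); offset now 27 = byte 3 bit 3; 5 bits remain

Answer: 3 3 3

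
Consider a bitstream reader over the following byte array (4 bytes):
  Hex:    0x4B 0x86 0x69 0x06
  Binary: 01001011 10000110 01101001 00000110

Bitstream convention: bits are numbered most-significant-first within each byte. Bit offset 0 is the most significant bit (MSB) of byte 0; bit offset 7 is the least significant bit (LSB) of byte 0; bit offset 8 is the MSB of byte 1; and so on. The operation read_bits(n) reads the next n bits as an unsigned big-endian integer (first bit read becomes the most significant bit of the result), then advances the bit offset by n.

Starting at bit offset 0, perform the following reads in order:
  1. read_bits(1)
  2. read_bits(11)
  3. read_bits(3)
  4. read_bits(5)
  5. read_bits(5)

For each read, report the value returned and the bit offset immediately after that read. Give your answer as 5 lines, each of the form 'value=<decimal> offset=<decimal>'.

Read 1: bits[0:1] width=1 -> value=0 (bin 0); offset now 1 = byte 0 bit 1; 31 bits remain
Read 2: bits[1:12] width=11 -> value=1208 (bin 10010111000); offset now 12 = byte 1 bit 4; 20 bits remain
Read 3: bits[12:15] width=3 -> value=3 (bin 011); offset now 15 = byte 1 bit 7; 17 bits remain
Read 4: bits[15:20] width=5 -> value=6 (bin 00110); offset now 20 = byte 2 bit 4; 12 bits remain
Read 5: bits[20:25] width=5 -> value=18 (bin 10010); offset now 25 = byte 3 bit 1; 7 bits remain

Answer: value=0 offset=1
value=1208 offset=12
value=3 offset=15
value=6 offset=20
value=18 offset=25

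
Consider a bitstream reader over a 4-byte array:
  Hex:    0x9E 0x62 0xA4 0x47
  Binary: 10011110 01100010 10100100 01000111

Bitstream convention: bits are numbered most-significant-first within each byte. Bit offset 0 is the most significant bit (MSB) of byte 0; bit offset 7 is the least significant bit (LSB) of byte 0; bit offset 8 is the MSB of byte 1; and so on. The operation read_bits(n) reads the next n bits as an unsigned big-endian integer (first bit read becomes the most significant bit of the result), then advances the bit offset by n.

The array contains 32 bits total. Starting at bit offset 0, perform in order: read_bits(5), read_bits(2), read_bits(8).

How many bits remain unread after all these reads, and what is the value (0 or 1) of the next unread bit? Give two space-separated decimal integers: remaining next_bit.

Read 1: bits[0:5] width=5 -> value=19 (bin 10011); offset now 5 = byte 0 bit 5; 27 bits remain
Read 2: bits[5:7] width=2 -> value=3 (bin 11); offset now 7 = byte 0 bit 7; 25 bits remain
Read 3: bits[7:15] width=8 -> value=49 (bin 00110001); offset now 15 = byte 1 bit 7; 17 bits remain

Answer: 17 0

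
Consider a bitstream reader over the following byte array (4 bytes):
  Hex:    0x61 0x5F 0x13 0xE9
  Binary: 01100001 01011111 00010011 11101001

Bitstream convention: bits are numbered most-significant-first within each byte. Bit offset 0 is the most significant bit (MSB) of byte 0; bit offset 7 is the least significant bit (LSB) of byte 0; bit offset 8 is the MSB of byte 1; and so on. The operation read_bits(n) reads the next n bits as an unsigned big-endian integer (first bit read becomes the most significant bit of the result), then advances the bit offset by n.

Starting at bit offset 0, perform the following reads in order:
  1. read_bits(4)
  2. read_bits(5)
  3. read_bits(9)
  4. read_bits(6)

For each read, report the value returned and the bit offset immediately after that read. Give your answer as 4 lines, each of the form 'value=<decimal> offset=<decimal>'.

Answer: value=6 offset=4
value=2 offset=9
value=380 offset=18
value=19 offset=24

Derivation:
Read 1: bits[0:4] width=4 -> value=6 (bin 0110); offset now 4 = byte 0 bit 4; 28 bits remain
Read 2: bits[4:9] width=5 -> value=2 (bin 00010); offset now 9 = byte 1 bit 1; 23 bits remain
Read 3: bits[9:18] width=9 -> value=380 (bin 101111100); offset now 18 = byte 2 bit 2; 14 bits remain
Read 4: bits[18:24] width=6 -> value=19 (bin 010011); offset now 24 = byte 3 bit 0; 8 bits remain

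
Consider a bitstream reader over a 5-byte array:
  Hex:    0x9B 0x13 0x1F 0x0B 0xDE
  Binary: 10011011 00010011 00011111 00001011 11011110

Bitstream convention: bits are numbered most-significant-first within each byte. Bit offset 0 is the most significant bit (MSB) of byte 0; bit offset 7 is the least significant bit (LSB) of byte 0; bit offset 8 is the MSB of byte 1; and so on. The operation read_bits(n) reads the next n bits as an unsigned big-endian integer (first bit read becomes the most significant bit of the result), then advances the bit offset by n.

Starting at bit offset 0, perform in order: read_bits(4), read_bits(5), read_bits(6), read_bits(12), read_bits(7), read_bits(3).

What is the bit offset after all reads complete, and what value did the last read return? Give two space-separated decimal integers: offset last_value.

Read 1: bits[0:4] width=4 -> value=9 (bin 1001); offset now 4 = byte 0 bit 4; 36 bits remain
Read 2: bits[4:9] width=5 -> value=22 (bin 10110); offset now 9 = byte 1 bit 1; 31 bits remain
Read 3: bits[9:15] width=6 -> value=9 (bin 001001); offset now 15 = byte 1 bit 7; 25 bits remain
Read 4: bits[15:27] width=12 -> value=2296 (bin 100011111000); offset now 27 = byte 3 bit 3; 13 bits remain
Read 5: bits[27:34] width=7 -> value=47 (bin 0101111); offset now 34 = byte 4 bit 2; 6 bits remain
Read 6: bits[34:37] width=3 -> value=3 (bin 011); offset now 37 = byte 4 bit 5; 3 bits remain

Answer: 37 3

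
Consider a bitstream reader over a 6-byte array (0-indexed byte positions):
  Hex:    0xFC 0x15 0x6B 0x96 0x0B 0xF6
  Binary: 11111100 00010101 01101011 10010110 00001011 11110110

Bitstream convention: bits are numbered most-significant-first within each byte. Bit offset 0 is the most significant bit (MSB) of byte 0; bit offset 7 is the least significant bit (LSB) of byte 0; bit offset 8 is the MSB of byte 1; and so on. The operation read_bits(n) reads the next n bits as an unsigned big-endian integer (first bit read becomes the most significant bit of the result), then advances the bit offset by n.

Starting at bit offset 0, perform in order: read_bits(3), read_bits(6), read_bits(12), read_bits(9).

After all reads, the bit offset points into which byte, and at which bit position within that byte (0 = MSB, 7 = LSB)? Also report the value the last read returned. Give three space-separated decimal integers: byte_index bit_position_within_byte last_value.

Read 1: bits[0:3] width=3 -> value=7 (bin 111); offset now 3 = byte 0 bit 3; 45 bits remain
Read 2: bits[3:9] width=6 -> value=56 (bin 111000); offset now 9 = byte 1 bit 1; 39 bits remain
Read 3: bits[9:21] width=12 -> value=685 (bin 001010101101); offset now 21 = byte 2 bit 5; 27 bits remain
Read 4: bits[21:30] width=9 -> value=229 (bin 011100101); offset now 30 = byte 3 bit 6; 18 bits remain

Answer: 3 6 229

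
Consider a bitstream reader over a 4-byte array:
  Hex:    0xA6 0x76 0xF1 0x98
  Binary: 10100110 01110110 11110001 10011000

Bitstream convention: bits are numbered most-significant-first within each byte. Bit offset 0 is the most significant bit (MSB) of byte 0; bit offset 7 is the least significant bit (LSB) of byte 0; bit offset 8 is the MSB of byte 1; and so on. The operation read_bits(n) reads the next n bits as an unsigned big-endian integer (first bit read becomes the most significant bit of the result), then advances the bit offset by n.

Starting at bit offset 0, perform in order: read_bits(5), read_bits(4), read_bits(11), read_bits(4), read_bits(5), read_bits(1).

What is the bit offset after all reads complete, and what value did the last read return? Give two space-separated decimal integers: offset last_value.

Read 1: bits[0:5] width=5 -> value=20 (bin 10100); offset now 5 = byte 0 bit 5; 27 bits remain
Read 2: bits[5:9] width=4 -> value=12 (bin 1100); offset now 9 = byte 1 bit 1; 23 bits remain
Read 3: bits[9:20] width=11 -> value=1903 (bin 11101101111); offset now 20 = byte 2 bit 4; 12 bits remain
Read 4: bits[20:24] width=4 -> value=1 (bin 0001); offset now 24 = byte 3 bit 0; 8 bits remain
Read 5: bits[24:29] width=5 -> value=19 (bin 10011); offset now 29 = byte 3 bit 5; 3 bits remain
Read 6: bits[29:30] width=1 -> value=0 (bin 0); offset now 30 = byte 3 bit 6; 2 bits remain

Answer: 30 0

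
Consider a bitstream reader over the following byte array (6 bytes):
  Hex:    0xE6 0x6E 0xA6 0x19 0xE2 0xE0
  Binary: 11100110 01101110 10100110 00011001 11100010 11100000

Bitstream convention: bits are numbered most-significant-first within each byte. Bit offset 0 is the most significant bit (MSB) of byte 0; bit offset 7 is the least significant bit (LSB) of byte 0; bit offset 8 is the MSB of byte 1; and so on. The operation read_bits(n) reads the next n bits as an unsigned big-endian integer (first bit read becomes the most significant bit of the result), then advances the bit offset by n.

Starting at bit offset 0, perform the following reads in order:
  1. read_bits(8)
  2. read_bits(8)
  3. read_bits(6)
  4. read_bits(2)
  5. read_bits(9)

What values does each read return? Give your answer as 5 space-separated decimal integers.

Read 1: bits[0:8] width=8 -> value=230 (bin 11100110); offset now 8 = byte 1 bit 0; 40 bits remain
Read 2: bits[8:16] width=8 -> value=110 (bin 01101110); offset now 16 = byte 2 bit 0; 32 bits remain
Read 3: bits[16:22] width=6 -> value=41 (bin 101001); offset now 22 = byte 2 bit 6; 26 bits remain
Read 4: bits[22:24] width=2 -> value=2 (bin 10); offset now 24 = byte 3 bit 0; 24 bits remain
Read 5: bits[24:33] width=9 -> value=51 (bin 000110011); offset now 33 = byte 4 bit 1; 15 bits remain

Answer: 230 110 41 2 51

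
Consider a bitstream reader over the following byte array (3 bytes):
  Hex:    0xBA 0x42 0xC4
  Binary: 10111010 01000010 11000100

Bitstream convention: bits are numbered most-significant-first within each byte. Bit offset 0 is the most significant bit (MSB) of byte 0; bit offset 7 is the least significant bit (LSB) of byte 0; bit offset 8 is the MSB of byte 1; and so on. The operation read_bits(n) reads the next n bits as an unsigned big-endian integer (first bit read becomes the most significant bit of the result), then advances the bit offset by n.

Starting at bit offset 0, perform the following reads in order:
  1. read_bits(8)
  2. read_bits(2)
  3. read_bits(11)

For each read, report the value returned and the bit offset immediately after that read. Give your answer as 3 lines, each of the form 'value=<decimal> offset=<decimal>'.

Read 1: bits[0:8] width=8 -> value=186 (bin 10111010); offset now 8 = byte 1 bit 0; 16 bits remain
Read 2: bits[8:10] width=2 -> value=1 (bin 01); offset now 10 = byte 1 bit 2; 14 bits remain
Read 3: bits[10:21] width=11 -> value=88 (bin 00001011000); offset now 21 = byte 2 bit 5; 3 bits remain

Answer: value=186 offset=8
value=1 offset=10
value=88 offset=21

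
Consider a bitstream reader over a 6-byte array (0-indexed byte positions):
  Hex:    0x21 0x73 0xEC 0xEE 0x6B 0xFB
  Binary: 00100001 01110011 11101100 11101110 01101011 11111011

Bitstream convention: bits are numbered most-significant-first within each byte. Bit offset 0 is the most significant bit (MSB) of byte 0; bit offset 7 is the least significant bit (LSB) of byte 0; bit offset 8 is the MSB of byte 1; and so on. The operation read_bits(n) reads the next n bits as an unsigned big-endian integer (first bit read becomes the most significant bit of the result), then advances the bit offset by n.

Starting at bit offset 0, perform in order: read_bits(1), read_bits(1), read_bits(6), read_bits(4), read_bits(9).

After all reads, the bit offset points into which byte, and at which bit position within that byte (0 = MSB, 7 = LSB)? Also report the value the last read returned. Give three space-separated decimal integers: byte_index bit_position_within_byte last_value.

Answer: 2 5 125

Derivation:
Read 1: bits[0:1] width=1 -> value=0 (bin 0); offset now 1 = byte 0 bit 1; 47 bits remain
Read 2: bits[1:2] width=1 -> value=0 (bin 0); offset now 2 = byte 0 bit 2; 46 bits remain
Read 3: bits[2:8] width=6 -> value=33 (bin 100001); offset now 8 = byte 1 bit 0; 40 bits remain
Read 4: bits[8:12] width=4 -> value=7 (bin 0111); offset now 12 = byte 1 bit 4; 36 bits remain
Read 5: bits[12:21] width=9 -> value=125 (bin 001111101); offset now 21 = byte 2 bit 5; 27 bits remain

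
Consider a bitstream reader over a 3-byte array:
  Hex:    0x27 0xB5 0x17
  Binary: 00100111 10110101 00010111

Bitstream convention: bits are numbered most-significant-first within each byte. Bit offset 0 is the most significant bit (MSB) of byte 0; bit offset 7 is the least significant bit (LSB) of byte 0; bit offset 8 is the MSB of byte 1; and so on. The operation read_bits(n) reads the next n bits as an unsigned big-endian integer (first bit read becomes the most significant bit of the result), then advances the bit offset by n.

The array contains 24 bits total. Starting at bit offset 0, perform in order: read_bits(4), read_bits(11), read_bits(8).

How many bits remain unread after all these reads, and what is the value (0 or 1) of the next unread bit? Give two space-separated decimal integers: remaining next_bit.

Read 1: bits[0:4] width=4 -> value=2 (bin 0010); offset now 4 = byte 0 bit 4; 20 bits remain
Read 2: bits[4:15] width=11 -> value=986 (bin 01111011010); offset now 15 = byte 1 bit 7; 9 bits remain
Read 3: bits[15:23] width=8 -> value=139 (bin 10001011); offset now 23 = byte 2 bit 7; 1 bits remain

Answer: 1 1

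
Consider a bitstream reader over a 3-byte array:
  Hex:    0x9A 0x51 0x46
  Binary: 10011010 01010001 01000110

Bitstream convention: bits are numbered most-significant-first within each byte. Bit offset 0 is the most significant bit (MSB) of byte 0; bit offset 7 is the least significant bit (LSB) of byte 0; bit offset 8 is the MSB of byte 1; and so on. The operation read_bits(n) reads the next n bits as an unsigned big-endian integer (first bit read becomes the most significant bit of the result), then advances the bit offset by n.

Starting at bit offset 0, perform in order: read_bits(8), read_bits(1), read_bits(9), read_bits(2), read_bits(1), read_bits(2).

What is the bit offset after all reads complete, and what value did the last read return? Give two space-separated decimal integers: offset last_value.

Answer: 23 3

Derivation:
Read 1: bits[0:8] width=8 -> value=154 (bin 10011010); offset now 8 = byte 1 bit 0; 16 bits remain
Read 2: bits[8:9] width=1 -> value=0 (bin 0); offset now 9 = byte 1 bit 1; 15 bits remain
Read 3: bits[9:18] width=9 -> value=325 (bin 101000101); offset now 18 = byte 2 bit 2; 6 bits remain
Read 4: bits[18:20] width=2 -> value=0 (bin 00); offset now 20 = byte 2 bit 4; 4 bits remain
Read 5: bits[20:21] width=1 -> value=0 (bin 0); offset now 21 = byte 2 bit 5; 3 bits remain
Read 6: bits[21:23] width=2 -> value=3 (bin 11); offset now 23 = byte 2 bit 7; 1 bits remain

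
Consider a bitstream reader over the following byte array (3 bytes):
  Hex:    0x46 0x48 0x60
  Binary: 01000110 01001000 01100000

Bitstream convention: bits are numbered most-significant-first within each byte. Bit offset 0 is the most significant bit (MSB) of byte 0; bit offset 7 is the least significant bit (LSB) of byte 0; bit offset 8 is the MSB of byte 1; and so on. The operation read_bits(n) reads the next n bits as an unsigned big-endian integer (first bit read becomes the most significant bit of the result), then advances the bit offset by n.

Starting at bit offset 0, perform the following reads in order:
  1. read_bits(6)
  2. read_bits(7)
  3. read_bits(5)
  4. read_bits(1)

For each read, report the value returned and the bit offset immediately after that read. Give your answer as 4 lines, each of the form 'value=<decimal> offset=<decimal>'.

Read 1: bits[0:6] width=6 -> value=17 (bin 010001); offset now 6 = byte 0 bit 6; 18 bits remain
Read 2: bits[6:13] width=7 -> value=73 (bin 1001001); offset now 13 = byte 1 bit 5; 11 bits remain
Read 3: bits[13:18] width=5 -> value=1 (bin 00001); offset now 18 = byte 2 bit 2; 6 bits remain
Read 4: bits[18:19] width=1 -> value=1 (bin 1); offset now 19 = byte 2 bit 3; 5 bits remain

Answer: value=17 offset=6
value=73 offset=13
value=1 offset=18
value=1 offset=19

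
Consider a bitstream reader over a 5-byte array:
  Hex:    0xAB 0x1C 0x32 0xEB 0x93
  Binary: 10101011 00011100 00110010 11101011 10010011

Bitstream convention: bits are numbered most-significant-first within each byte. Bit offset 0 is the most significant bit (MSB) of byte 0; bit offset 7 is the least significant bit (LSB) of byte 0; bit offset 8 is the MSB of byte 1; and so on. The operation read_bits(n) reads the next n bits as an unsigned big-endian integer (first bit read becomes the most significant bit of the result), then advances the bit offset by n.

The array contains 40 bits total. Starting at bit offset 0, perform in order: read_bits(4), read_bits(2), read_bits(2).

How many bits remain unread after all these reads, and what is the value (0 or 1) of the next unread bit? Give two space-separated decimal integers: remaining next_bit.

Answer: 32 0

Derivation:
Read 1: bits[0:4] width=4 -> value=10 (bin 1010); offset now 4 = byte 0 bit 4; 36 bits remain
Read 2: bits[4:6] width=2 -> value=2 (bin 10); offset now 6 = byte 0 bit 6; 34 bits remain
Read 3: bits[6:8] width=2 -> value=3 (bin 11); offset now 8 = byte 1 bit 0; 32 bits remain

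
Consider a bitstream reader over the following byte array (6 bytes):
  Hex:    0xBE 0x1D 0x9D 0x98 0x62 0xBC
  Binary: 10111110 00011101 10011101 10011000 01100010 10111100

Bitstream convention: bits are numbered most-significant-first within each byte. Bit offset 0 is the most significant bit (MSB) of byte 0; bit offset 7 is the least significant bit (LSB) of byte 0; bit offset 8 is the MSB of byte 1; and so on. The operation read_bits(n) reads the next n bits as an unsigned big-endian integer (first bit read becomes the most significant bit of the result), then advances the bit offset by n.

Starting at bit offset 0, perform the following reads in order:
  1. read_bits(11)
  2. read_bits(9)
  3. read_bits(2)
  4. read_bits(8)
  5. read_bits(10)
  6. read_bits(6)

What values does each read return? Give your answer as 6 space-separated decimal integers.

Answer: 1520 473 3 102 98 47

Derivation:
Read 1: bits[0:11] width=11 -> value=1520 (bin 10111110000); offset now 11 = byte 1 bit 3; 37 bits remain
Read 2: bits[11:20] width=9 -> value=473 (bin 111011001); offset now 20 = byte 2 bit 4; 28 bits remain
Read 3: bits[20:22] width=2 -> value=3 (bin 11); offset now 22 = byte 2 bit 6; 26 bits remain
Read 4: bits[22:30] width=8 -> value=102 (bin 01100110); offset now 30 = byte 3 bit 6; 18 bits remain
Read 5: bits[30:40] width=10 -> value=98 (bin 0001100010); offset now 40 = byte 5 bit 0; 8 bits remain
Read 6: bits[40:46] width=6 -> value=47 (bin 101111); offset now 46 = byte 5 bit 6; 2 bits remain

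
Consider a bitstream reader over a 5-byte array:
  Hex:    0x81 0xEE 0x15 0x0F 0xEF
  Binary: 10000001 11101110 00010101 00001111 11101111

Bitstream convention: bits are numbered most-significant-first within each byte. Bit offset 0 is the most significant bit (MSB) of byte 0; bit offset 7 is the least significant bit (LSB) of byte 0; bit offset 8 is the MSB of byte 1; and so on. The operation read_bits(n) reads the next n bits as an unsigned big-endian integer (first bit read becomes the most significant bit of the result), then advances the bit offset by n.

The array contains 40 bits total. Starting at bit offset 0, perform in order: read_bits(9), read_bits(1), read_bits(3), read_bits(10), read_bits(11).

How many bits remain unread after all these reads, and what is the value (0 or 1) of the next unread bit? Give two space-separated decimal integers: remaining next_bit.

Read 1: bits[0:9] width=9 -> value=259 (bin 100000011); offset now 9 = byte 1 bit 1; 31 bits remain
Read 2: bits[9:10] width=1 -> value=1 (bin 1); offset now 10 = byte 1 bit 2; 30 bits remain
Read 3: bits[10:13] width=3 -> value=5 (bin 101); offset now 13 = byte 1 bit 5; 27 bits remain
Read 4: bits[13:23] width=10 -> value=778 (bin 1100001010); offset now 23 = byte 2 bit 7; 17 bits remain
Read 5: bits[23:34] width=11 -> value=1087 (bin 10000111111); offset now 34 = byte 4 bit 2; 6 bits remain

Answer: 6 1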